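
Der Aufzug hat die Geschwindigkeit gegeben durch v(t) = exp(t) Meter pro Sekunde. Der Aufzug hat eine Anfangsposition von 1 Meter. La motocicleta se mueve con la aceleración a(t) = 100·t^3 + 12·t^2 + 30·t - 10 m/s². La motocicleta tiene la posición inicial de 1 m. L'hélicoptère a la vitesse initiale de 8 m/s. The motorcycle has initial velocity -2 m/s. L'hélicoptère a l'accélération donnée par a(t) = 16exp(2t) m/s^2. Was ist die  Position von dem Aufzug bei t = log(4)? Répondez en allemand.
Um dies zu lösen, müssen wir 1 Integral unserer Gleichung für die Geschwindigkeit v(t) = exp(t) finden. Mit ∫v(t)dt und Anwendung von x(0) = 1, finden wir x(t) = exp(t). Aus der Gleichung für die Position x(t) = exp(t), setzen wir t = log(4) ein und erhalten x = 4.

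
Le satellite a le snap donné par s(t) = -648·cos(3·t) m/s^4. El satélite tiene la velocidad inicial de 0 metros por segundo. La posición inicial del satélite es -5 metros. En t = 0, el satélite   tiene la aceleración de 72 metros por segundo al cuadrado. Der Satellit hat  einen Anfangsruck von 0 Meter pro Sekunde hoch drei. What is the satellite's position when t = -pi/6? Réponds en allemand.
Um dies zu lösen, müssen wir 4 Stammfunktionen unserer Gleichung für den Snap s(t) = -648·cos(3·t) finden. Mit ∫s(t)dt und Anwendung von j(0) = 0, finden wir j(t) = -216·sin(3·t). Mit ∫j(t)dt und Anwendung von a(0) = 72, finden wir a(t) = 72·cos(3·t). Das Integral von der Beschleunigung, mit v(0) = 0, ergibt die Geschwindigkeit: v(t) = 24·sin(3·t). Durch Integration von der Geschwindigkeit und Verwendung der Anfangsbedingung x(0) = -5, erhalten wir x(t) = 3 - 8·cos(3·t). Wir haben die Position x(t) = 3 - 8·cos(3·t). Durch Einsetzen von t = -pi/6: x(-pi/6) = 3.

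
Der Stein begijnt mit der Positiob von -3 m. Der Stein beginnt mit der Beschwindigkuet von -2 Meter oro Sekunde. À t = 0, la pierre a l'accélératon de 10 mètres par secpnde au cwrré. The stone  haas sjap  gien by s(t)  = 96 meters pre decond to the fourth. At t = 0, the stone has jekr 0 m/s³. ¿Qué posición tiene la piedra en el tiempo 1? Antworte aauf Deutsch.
Wir müssen das Integral unserer Gleichung für den Snap s(t) = 96 4-mal finden. Durch Integration von dem Snap und Verwendung der Anfangsbedingung j(0) = 0, erhalten wir j(t) = 96·t. Die Stammfunktion von dem Ruck ist die Beschleunigung. Mit a(0) = 10 erhalten wir a(t) = 48·t^2 + 10. Die Stammfunktion von der Beschleunigung, mit v(0) = -2, ergibt die Geschwindigkeit: v(t) = 16·t^3 + 10·t - 2. Durch Integration von der Geschwindigkeit und Verwendung der Anfangsbedingung x(0) = -3, erhalten wir x(t) = 4·t^4 + 5·t^2 - 2·t - 3. Aus der Gleichung für die Position x(t) = 4·t^4 + 5·t^2 - 2·t - 3, setzen wir t = 1 ein und erhalten x = 4.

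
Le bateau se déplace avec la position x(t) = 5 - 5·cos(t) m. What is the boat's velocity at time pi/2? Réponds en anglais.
We must differentiate our position equation x(t) = 5 - 5·cos(t) 1 time. The derivative of position gives velocity: v(t) = 5·sin(t). From the given velocity equation v(t) = 5·sin(t), we substitute t = pi/2 to get v = 5.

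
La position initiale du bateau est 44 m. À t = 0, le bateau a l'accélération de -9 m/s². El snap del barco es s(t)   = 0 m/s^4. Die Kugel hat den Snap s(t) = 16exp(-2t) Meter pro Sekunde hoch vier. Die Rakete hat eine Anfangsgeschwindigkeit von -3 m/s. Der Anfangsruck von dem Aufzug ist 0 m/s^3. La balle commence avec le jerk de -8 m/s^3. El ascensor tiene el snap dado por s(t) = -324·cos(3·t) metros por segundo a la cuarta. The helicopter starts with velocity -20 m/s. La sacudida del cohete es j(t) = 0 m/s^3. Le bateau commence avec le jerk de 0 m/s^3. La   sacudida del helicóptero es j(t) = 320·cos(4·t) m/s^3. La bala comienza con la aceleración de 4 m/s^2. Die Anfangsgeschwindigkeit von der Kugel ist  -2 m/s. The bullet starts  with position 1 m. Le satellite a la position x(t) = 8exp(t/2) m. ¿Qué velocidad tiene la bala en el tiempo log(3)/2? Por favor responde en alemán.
Wir müssen das Integral unserer Gleichung für den Snap s(t) = 16·exp(-2·t) 3-mal finden. Die Stammfunktion von dem Snap, mit j(0) = -8, ergibt den Ruck: j(t) = -8·exp(-2·t). Die Stammfunktion von dem Ruck, mit a(0) = 4, ergibt die Beschleunigung: a(t) = 4·exp(-2·t). Mit ∫a(t)dt und Anwendung von v(0) = -2, finden wir v(t) = -2·exp(-2·t). Wir haben die Geschwindigkeit v(t) = -2·exp(-2·t). Durch Einsetzen von t = log(3)/2: v(log(3)/2) = -2/3.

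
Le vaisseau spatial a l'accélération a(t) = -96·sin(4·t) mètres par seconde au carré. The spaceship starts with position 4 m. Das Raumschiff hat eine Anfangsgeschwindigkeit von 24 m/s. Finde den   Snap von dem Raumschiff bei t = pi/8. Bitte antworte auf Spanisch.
Partiendo de la aceleración a(t) = -96·sin(4·t), tomamos 2 derivadas. Derivando la aceleración, obtenemos la sacudida: j(t) = -384·cos(4·t). La derivada de la sacudida da el snap: s(t) = 1536·sin(4·t). Usando s(t) = 1536·sin(4·t) y sustituyendo t = pi/8, encontramos s = 1536.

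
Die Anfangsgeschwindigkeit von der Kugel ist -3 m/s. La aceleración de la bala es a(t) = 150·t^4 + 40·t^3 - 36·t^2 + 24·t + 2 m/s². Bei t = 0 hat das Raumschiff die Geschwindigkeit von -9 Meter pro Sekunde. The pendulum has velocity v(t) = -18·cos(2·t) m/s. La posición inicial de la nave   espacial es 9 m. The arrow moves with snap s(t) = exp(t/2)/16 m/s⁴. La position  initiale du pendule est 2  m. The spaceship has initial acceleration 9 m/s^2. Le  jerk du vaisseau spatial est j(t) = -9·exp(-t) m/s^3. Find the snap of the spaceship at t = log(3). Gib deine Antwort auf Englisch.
We must differentiate our jerk equation j(t) = -9·exp(-t) 1 time. The derivative of jerk gives snap: s(t) = 9·exp(-t). From the given snap equation s(t) = 9·exp(-t), we substitute t = log(3) to get s = 3.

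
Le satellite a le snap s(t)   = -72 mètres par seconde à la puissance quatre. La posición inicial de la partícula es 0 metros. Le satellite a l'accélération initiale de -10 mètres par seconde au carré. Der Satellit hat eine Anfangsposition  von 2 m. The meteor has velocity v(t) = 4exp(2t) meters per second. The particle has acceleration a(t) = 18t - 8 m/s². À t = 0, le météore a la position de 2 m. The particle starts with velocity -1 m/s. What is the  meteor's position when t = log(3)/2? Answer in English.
We must find the antiderivative of our velocity equation v(t) = 4·exp(2·t) 1 time. Integrating velocity and using the initial condition x(0) = 2, we get x(t) = 2·exp(2·t). Using x(t) = 2·exp(2·t) and substituting t = log(3)/2, we find x = 6.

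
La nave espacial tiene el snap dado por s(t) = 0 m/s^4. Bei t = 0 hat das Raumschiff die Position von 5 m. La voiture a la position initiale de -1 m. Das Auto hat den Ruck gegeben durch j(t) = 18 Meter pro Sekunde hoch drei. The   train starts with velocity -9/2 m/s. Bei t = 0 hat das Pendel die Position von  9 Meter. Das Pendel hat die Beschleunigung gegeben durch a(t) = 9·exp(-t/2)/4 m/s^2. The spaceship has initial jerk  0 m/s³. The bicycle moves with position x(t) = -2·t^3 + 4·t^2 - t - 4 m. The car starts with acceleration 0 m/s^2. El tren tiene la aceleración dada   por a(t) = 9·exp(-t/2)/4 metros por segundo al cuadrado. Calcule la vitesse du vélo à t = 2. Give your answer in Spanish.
Partiendo de la posición x(t) = -2·t^3 + 4·t^2 - t - 4, tomamos 1 derivada. La derivada de la posición da la velocidad: v(t) = -6·t^2 + 8·t - 1. Usando v(t) = -6·t^2 + 8·t - 1 y sustituyendo t = 2, encontramos v = -9.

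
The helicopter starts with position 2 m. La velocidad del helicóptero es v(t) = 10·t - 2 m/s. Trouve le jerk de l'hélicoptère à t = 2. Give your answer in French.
Pour résoudre ceci, nous devons prendre 2 dérivées de notre équation de la vitesse v(t) = 10·t - 2. En prenant d/dt de v(t), nous trouvons a(t) = 10. La dérivée de l'accélération donne le jerk: j(t) = 0. Nous avons le jerk j(t) = 0. En substituant t = 2: j(2) = 0.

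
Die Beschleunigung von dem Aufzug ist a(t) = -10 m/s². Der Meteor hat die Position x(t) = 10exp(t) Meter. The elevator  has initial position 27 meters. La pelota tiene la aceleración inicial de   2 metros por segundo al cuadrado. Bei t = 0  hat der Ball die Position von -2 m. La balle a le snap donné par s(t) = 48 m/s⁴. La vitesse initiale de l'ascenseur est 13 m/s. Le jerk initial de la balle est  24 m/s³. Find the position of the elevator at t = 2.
To find the answer, we compute 2 integrals of a(t) = -10. The antiderivative of acceleration is velocity. Using v(0) = 13, we get v(t) = 13 - 10·t. Finding the antiderivative of v(t) and using x(0) = 27: x(t) = -5·t^2 + 13·t + 27. Using x(t) = -5·t^2 + 13·t + 27 and substituting t = 2, we find x = 33.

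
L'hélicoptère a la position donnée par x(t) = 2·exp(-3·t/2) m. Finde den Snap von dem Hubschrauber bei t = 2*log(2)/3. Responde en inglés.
We must differentiate our position equation x(t) = 2·exp(-3·t/2) 4 times. Differentiating position, we get velocity: v(t) = -3·exp(-3·t/2). Taking d/dt of v(t), we find a(t) = 9·exp(-3·t/2)/2. Differentiating acceleration, we get jerk: j(t) = -27·exp(-3·t/2)/4. Taking d/dt of j(t), we find s(t) = 81·exp(-3·t/2)/8. From the given snap equation s(t) = 81·exp(-3·t/2)/8, we substitute t = 2*log(2)/3 to get s = 81/16.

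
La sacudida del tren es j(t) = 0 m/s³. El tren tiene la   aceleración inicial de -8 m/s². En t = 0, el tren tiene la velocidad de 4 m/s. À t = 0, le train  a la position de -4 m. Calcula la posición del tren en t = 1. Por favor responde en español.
Debemos encontrar la antiderivada de nuestra ecuación de la sacudida j(t) = 0 3 veces. Tomando ∫j(t)dt y aplicando a(0) = -8, encontramos a(t) = -8. La antiderivada de la aceleración es la velocidad. Usando v(0) = 4, obtenemos v(t) = 4 - 8·t. La antiderivada de la velocidad, con x(0) = -4, da la posición: x(t) = -4·t^2 + 4·t - 4. De la ecuación de la posición x(t) = -4·t^2 + 4·t - 4, sustituimos t = 1 para obtener x = -4.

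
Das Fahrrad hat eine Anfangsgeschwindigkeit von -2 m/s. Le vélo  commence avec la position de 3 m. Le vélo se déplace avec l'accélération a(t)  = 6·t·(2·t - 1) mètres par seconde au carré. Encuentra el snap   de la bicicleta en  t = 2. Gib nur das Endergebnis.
En t = 2, s = 24.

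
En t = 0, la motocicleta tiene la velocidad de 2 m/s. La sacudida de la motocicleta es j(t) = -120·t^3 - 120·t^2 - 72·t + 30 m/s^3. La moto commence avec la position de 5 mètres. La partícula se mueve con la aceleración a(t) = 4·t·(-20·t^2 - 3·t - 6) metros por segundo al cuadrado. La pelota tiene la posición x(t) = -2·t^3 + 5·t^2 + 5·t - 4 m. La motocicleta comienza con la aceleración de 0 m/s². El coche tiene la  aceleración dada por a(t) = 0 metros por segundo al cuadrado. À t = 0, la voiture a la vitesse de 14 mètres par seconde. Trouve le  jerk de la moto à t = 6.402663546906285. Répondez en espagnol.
Tenemos la sacudida j(t) = -120·t^3 - 120·t^2 - 72·t + 30. Sustituyendo t = 6.402663546906285: j(6.402663546906285) = -36846.8557799789.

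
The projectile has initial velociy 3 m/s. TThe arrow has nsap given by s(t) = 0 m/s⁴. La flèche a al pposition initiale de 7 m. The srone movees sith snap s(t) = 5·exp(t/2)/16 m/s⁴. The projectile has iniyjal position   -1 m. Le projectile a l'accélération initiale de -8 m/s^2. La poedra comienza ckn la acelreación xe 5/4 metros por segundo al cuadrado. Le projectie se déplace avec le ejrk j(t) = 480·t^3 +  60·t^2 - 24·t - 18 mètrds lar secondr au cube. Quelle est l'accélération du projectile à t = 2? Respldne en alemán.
Wir müssen unsere Gleichung für den Ruck j(t) = 480·t^3 + 60·t^2 - 24·t - 18 1-mal integrieren. Durch Integration von dem Ruck und Verwendung der Anfangsbedingung a(0) = -8, erhalten wir a(t) = 120·t^4 + 20·t^3 - 12·t^2 - 18·t - 8. Mit a(t) = 120·t^4 + 20·t^3 - 12·t^2 - 18·t - 8 und Einsetzen von t = 2, finden wir a = 1988.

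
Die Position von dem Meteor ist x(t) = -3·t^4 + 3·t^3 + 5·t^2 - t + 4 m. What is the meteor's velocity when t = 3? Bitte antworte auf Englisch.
Starting from position x(t) = -3·t^4 + 3·t^3 + 5·t^2 - t + 4, we take 1 derivative. Differentiating position, we get velocity: v(t) = -12·t^3 + 9·t^2 + 10·t - 1. We have velocity v(t) = -12·t^3 + 9·t^2 + 10·t - 1. Substituting t = 3: v(3) = -214.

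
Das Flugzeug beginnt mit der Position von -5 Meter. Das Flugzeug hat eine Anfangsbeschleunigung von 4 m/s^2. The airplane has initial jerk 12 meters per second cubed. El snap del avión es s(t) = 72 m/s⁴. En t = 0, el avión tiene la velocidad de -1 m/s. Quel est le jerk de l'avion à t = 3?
Nous devons trouver la primitive de notre équation du snap s(t) = 72 1 fois. En prenant ∫s(t)dt et en appliquant j(0) = 12, nous trouvons j(t) = 72·t + 12. En utilisant j(t) = 72·t + 12 et en substituant t = 3, nous trouvons j = 228.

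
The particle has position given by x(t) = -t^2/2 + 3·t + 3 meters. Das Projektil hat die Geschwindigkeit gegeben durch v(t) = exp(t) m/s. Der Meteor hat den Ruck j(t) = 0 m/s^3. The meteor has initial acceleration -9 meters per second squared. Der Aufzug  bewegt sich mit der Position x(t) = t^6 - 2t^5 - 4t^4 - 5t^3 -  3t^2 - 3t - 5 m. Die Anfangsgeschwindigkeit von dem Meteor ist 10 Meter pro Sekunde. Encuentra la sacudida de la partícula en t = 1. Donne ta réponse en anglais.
Starting from position x(t) = -t^2/2 + 3·t + 3, we take 3 derivatives. Taking d/dt of x(t), we find v(t) = 3 - t. Differentiating velocity, we get acceleration: a(t) = -1. The derivative of acceleration gives jerk: j(t) = 0. We have jerk j(t) = 0. Substituting t = 1: j(1) = 0.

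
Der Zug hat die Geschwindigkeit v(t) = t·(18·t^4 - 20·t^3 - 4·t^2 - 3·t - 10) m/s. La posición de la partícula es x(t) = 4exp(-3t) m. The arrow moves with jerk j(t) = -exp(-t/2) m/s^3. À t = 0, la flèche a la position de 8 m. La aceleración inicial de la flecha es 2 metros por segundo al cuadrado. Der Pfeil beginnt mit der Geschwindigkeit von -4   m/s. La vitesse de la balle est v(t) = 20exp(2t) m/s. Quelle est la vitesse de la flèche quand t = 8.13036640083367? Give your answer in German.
Wir müssen unsere Gleichung für den Ruck j(t) = -exp(-t/2) 2-mal integrieren. Das Integral von dem Ruck, mit a(0) = 2, ergibt die Beschleunigung: a(t) = 2·exp(-t/2). Mit ∫a(t)dt und Anwendung von v(0) = -4, finden wir v(t) = -4·exp(-t/2). Aus der Gleichung für die Geschwindigkeit v(t) = -4·exp(-t/2), setzen wir t = 8.13036640083367 ein und erhalten v = -0.0686393811792460.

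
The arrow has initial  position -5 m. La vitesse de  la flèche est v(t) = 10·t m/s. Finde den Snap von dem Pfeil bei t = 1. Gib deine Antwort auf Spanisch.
Debemos derivar nuestra ecuación de la velocidad v(t) = 10·t 3 veces. Tomando d/dt de v(t), encontramos a(t) = 10. La derivada de la aceleración da la sacudida: j(t) = 0. Derivando la sacudida, obtenemos el snap: s(t) = 0. Usando s(t) = 0 y sustituyendo t = 1, encontramos s = 0.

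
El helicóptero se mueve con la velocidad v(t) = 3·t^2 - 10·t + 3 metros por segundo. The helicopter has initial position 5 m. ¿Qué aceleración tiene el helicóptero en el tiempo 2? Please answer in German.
Um dies zu lösen, müssen wir 1 Ableitung unserer Gleichung für die Geschwindigkeit v(t) = 3·t^2 - 10·t + 3 nehmen. Mit d/dt von v(t) finden wir a(t) = 6·t - 10. Aus der Gleichung für die Beschleunigung a(t) = 6·t - 10, setzen wir t = 2 ein und erhalten a = 2.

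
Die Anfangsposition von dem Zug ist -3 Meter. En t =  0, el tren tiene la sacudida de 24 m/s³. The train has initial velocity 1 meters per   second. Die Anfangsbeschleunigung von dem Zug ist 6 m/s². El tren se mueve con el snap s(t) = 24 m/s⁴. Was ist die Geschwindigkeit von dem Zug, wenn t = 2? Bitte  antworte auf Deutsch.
Wir müssen unsere Gleichung für den Snap s(t) = 24 3-mal integrieren. Die Stammfunktion von dem Snap ist der Ruck. Mit j(0) = 24 erhalten wir j(t) = 24·t + 24. Die Stammfunktion von dem Ruck, mit a(0) = 6, ergibt die Beschleunigung: a(t) = 12·t^2 + 24·t + 6. Das Integral von der Beschleunigung, mit v(0) = 1, ergibt die Geschwindigkeit: v(t) = 4·t^3 + 12·t^2 + 6·t + 1. Aus der Gleichung für die Geschwindigkeit v(t) = 4·t^3 + 12·t^2 + 6·t + 1, setzen wir t = 2 ein und erhalten v = 93.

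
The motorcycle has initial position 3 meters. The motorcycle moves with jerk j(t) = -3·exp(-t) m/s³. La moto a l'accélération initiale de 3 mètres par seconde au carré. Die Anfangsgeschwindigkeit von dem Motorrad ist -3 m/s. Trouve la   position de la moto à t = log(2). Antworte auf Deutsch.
Wir müssen unsere Gleichung für den Ruck j(t) = -3·exp(-t) 3-mal integrieren. Durch Integration von dem Ruck und Verwendung der Anfangsbedingung a(0) = 3, erhalten wir a(t) = 3·exp(-t). Mit ∫a(t)dt und Anwendung von v(0) = -3, finden wir v(t) = -3·exp(-t). Die Stammfunktion von der Geschwindigkeit, mit x(0) = 3, ergibt die Position: x(t) = 3·exp(-t). Aus der Gleichung für die Position x(t) = 3·exp(-t), setzen wir t = log(2) ein und erhalten x = 3/2.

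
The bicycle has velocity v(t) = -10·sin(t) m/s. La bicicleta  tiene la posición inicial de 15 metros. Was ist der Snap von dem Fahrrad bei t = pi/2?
Um dies zu lösen, müssen wir 3 Ableitungen unserer Gleichung für die Geschwindigkeit v(t) = -10·sin(t) nehmen. Mit d/dt von v(t) finden wir a(t) = -10·cos(t). Durch Ableiten von der Beschleunigung erhalten wir den Ruck: j(t) = 10·sin(t). Durch Ableiten von dem Ruck erhalten wir den Snap: s(t) = 10·cos(t). Aus der Gleichung für den Snap s(t) = 10·cos(t), setzen wir t = pi/2 ein und erhalten s = 0.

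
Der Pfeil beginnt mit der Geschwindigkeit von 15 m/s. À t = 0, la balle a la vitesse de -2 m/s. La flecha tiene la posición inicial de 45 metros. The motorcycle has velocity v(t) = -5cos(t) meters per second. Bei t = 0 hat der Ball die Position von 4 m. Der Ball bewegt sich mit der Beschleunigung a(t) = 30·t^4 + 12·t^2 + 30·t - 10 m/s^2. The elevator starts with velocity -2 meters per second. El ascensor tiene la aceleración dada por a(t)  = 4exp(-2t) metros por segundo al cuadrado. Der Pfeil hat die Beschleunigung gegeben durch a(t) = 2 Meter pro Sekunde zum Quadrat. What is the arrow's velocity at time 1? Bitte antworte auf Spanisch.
Para resolver esto, necesitamos tomar 1 antiderivada de nuestra ecuación de la aceleración a(t) = 2. Tomando ∫a(t)dt y aplicando v(0) = 15, encontramos v(t) = 2·t + 15. Tenemos la velocidad v(t) = 2·t + 15. Sustituyendo t = 1: v(1) = 17.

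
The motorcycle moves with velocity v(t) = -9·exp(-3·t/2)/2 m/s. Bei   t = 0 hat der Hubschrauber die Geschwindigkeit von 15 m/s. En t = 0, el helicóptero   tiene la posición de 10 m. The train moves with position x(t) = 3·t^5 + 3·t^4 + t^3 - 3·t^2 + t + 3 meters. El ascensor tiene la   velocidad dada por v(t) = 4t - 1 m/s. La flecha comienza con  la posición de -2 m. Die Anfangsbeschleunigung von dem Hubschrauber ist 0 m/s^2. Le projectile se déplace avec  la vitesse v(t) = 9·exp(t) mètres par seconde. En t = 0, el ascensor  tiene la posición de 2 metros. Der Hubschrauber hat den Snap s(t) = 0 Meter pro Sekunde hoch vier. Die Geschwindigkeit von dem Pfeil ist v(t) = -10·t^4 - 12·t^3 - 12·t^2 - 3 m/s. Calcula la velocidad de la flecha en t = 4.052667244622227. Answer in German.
Aus der Gleichung für die Geschwindigkeit v(t) = -10·t^4 - 12·t^3 - 12·t^2 - 3, setzen wir t = 4.052667244622227 ein und erhalten v = -3696.34134305657.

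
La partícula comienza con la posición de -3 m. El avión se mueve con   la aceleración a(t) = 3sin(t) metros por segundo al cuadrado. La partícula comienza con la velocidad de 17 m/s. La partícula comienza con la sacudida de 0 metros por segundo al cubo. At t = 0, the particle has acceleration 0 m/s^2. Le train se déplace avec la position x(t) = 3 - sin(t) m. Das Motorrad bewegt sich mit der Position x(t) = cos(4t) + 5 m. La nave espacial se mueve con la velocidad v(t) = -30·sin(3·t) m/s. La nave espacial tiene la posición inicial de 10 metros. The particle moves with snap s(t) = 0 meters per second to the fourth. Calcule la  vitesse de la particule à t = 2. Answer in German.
Ausgehend von dem Snap s(t) = 0, nehmen wir 3 Stammfunktionen. Die Stammfunktion von dem Snap ist der Ruck. Mit j(0) = 0 erhalten wir j(t) = 0. Das Integral von dem Ruck, mit a(0) = 0, ergibt die Beschleunigung: a(t) = 0. Das Integral von der Beschleunigung ist die Geschwindigkeit. Mit v(0) = 17 erhalten wir v(t) = 17. Aus der Gleichung für die Geschwindigkeit v(t) = 17, setzen wir t = 2 ein und erhalten v = 17.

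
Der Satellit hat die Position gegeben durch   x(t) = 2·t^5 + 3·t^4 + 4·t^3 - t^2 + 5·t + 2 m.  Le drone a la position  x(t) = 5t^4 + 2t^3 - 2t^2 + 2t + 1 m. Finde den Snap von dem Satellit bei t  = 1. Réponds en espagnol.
Debemos derivar nuestra ecuación de la posición x(t) = 2·t^5 + 3·t^4 + 4·t^3 - t^2 + 5·t + 2 4 veces. Tomando d/dt de x(t), encontramos v(t) = 10·t^4 + 12·t^3 + 12·t^2 - 2·t + 5. La derivada de la velocidad da la aceleración: a(t) = 40·t^3 + 36·t^2 + 24·t - 2. Derivando la aceleración, obtenemos la sacudida: j(t) = 120·t^2 + 72·t + 24. Derivando la sacudida, obtenemos el snap: s(t) = 240·t + 72. Usando s(t) = 240·t + 72 y sustituyendo t = 1, encontramos s = 312.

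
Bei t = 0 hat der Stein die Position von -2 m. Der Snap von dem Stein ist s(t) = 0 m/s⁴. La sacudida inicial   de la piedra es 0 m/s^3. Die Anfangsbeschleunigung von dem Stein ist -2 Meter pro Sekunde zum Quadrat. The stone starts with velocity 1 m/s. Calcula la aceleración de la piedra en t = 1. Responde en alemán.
Um dies zu lösen, müssen wir 2 Stammfunktionen unserer Gleichung für den Snap s(t) = 0 finden. Durch Integration von dem Snap und Verwendung der Anfangsbedingung j(0) = 0, erhalten wir j(t) = 0. Durch Integration von dem Ruck und Verwendung der Anfangsbedingung a(0) = -2, erhalten wir a(t) = -2. Aus der Gleichung für die Beschleunigung a(t) = -2, setzen wir t = 1 ein und erhalten a = -2.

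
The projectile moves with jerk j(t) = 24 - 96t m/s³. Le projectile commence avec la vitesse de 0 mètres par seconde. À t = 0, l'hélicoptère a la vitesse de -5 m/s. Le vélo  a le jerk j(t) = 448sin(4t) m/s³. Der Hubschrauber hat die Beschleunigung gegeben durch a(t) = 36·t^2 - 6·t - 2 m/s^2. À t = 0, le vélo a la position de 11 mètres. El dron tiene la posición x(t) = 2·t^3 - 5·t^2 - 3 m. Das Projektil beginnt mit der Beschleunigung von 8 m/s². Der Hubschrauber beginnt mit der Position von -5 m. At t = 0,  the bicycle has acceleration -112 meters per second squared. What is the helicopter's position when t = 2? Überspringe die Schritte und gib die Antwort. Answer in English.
At t = 2, x = 21.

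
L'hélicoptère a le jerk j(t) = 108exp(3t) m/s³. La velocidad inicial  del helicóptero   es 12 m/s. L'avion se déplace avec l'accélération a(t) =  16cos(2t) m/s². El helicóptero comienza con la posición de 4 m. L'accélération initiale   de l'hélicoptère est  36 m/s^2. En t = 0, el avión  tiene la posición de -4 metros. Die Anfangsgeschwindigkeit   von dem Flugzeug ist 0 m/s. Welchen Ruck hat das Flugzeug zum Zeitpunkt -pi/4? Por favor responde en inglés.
We must differentiate our acceleration equation a(t) = 16·cos(2·t) 1 time. Differentiating acceleration, we get jerk: j(t) = -32·sin(2·t). Using j(t) = -32·sin(2·t) and substituting t = -pi/4, we find j = 32.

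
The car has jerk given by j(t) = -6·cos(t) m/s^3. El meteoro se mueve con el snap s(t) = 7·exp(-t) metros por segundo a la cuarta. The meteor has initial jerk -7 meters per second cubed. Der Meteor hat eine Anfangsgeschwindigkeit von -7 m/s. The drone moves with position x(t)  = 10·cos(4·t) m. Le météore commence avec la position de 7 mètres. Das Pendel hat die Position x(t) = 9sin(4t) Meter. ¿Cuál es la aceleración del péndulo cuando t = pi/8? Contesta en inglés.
To solve this, we need to take 2 derivatives of our position equation x(t) = 9·sin(4·t). The derivative of position gives velocity: v(t) = 36·cos(4·t). Taking d/dt of v(t), we find a(t) = -144·sin(4·t). We have acceleration a(t) = -144·sin(4·t). Substituting t = pi/8: a(pi/8) = -144.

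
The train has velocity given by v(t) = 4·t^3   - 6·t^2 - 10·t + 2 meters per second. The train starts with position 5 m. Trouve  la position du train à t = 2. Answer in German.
Um dies zu lösen, müssen wir 1 Integral unserer Gleichung für die Geschwindigkeit v(t) = 4·t^3 - 6·t^2 - 10·t + 2 finden. Die Stammfunktion von der Geschwindigkeit, mit x(0) = 5, ergibt die Position: x(t) = t^4 - 2·t^3 - 5·t^2 + 2·t + 5. Mit x(t) = t^4 - 2·t^3 - 5·t^2 + 2·t + 5 und Einsetzen von t = 2, finden wir x = -11.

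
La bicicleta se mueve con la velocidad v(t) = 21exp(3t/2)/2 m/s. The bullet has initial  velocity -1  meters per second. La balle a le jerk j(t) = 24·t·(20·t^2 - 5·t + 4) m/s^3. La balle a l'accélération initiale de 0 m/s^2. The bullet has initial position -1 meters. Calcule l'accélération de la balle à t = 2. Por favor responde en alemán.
Wir müssen unsere Gleichung für den Ruck j(t) = 24·t·(20·t^2 - 5·t + 4) 1-mal integrieren. Mit ∫j(t)dt und Anwendung von a(0) = 0, finden wir a(t) = t^2·(120·t^2 - 40·t + 48). Wir haben die Beschleunigung a(t) = t^2·(120·t^2 - 40·t + 48). Durch Einsetzen von t = 2: a(2) = 1792.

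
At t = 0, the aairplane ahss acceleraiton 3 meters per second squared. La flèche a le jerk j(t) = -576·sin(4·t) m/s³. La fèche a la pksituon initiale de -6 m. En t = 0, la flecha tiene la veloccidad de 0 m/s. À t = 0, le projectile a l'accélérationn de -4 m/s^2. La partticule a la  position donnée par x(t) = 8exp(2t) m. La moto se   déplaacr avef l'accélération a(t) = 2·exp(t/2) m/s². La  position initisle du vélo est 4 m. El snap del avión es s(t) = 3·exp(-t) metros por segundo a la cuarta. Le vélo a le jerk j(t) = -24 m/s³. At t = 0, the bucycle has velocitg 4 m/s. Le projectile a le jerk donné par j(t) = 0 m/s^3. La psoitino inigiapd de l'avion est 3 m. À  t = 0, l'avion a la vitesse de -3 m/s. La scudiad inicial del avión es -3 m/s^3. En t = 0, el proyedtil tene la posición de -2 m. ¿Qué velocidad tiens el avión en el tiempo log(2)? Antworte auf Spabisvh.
Debemos encontrar la antiderivada de nuestra ecuación del snap s(t) = 3·exp(-t) 3 veces. La antiderivada del snap es la sacudida. Usando j(0) = -3, obtenemos j(t) = -3·exp(-t). Integrando la sacudida y usando la condición inicial a(0) = 3, obtenemos a(t) = 3·exp(-t). La integral de la aceleración es la velocidad. Usando v(0) = -3, obtenemos v(t) = -3·exp(-t). Usando v(t) = -3·exp(-t) y sustituyendo t = log(2), encontramos v = -3/2.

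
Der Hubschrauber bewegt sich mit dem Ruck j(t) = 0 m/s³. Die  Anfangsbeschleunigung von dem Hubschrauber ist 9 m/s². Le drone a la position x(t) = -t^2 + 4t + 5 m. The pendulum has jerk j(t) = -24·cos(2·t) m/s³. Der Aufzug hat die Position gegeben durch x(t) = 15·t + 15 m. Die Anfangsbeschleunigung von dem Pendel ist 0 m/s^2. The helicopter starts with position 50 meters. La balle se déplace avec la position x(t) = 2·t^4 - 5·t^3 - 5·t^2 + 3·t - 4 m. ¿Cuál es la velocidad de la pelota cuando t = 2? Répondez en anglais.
We must differentiate our position equation x(t) = 2·t^4 - 5·t^3 - 5·t^2 + 3·t - 4 1 time. Taking d/dt of x(t), we find v(t) = 8·t^3 - 15·t^2 - 10·t + 3. Using v(t) = 8·t^3 - 15·t^2 - 10·t + 3 and substituting t = 2, we find v = -13.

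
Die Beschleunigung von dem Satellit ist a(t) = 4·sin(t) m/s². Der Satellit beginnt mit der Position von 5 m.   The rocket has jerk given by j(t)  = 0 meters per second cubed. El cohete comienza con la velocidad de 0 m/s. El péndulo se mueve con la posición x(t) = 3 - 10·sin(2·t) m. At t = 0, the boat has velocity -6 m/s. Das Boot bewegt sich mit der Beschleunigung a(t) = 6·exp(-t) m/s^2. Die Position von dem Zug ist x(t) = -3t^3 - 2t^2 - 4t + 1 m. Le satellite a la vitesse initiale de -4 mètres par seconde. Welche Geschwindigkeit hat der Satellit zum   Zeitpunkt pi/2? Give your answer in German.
Wir müssen das Integral unserer Gleichung für die Beschleunigung a(t) = 4·sin(t) 1-mal finden. Mit ∫a(t)dt und Anwendung von v(0) = -4, finden wir v(t) = -4·cos(t). Mit v(t) = -4·cos(t) und Einsetzen von t = pi/2, finden wir v = 0.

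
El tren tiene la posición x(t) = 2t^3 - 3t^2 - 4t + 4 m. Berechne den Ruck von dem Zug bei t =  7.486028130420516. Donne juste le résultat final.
Die Antwort ist 12.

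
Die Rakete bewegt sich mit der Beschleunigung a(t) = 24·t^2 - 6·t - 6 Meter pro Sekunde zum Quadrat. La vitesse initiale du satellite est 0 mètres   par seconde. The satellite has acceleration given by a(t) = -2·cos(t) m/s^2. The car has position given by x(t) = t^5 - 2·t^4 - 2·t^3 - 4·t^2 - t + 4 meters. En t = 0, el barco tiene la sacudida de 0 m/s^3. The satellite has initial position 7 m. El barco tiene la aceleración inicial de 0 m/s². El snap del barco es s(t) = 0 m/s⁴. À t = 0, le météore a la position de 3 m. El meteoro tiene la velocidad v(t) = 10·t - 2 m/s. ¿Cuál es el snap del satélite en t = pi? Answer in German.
Um dies zu lösen, müssen wir 2 Ableitungen unserer Gleichung für die Beschleunigung a(t) = -2·cos(t) nehmen. Mit d/dt von a(t) finden wir j(t) = 2·sin(t). Die Ableitung von dem Ruck ergibt den Snap: s(t) = 2·cos(t). Aus der Gleichung für den Snap s(t) = 2·cos(t), setzen wir t = pi ein und erhalten s = -2.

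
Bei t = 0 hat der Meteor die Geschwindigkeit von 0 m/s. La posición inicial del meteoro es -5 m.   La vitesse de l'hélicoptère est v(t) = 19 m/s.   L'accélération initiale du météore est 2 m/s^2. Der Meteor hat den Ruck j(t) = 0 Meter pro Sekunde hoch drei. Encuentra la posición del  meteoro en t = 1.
Para resolver esto, necesitamos tomar 3 integrales de nuestra ecuación de la sacudida j(t) = 0. La integral de la sacudida, con a(0) = 2, da la aceleración: a(t) = 2. Tomando ∫a(t)dt y aplicando v(0) = 0, encontramos v(t) = 2·t. Tomando ∫v(t)dt y aplicando x(0) = -5, encontramos x(t) = t^2 - 5. Usando x(t) = t^2 - 5 y sustituyendo t = 1, encontramos x = -4.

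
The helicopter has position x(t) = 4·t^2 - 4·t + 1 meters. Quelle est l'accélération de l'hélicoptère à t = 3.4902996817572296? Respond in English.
Starting from position x(t) = 4·t^2 - 4·t + 1, we take 2 derivatives. The derivative of position gives velocity: v(t) = 8·t - 4. The derivative of velocity gives acceleration: a(t) = 8. From the given acceleration equation a(t) = 8, we substitute t = 3.4902996817572296 to get a = 8.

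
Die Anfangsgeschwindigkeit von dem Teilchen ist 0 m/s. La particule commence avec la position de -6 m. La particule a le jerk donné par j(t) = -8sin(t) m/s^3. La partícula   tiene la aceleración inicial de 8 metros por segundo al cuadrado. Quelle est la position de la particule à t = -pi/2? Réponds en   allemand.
Um dies zu lösen, müssen wir 3 Integrale unserer Gleichung für den Ruck j(t) = -8·sin(t) finden. Durch Integration von dem Ruck und Verwendung der Anfangsbedingung a(0) = 8, erhalten wir a(t) = 8·cos(t). Das Integral von der Beschleunigung, mit v(0) = 0, ergibt die Geschwindigkeit: v(t) = 8·sin(t). Mit ∫v(t)dt und Anwendung von x(0) = -6, finden wir x(t) = 2 - 8·cos(t). Mit x(t) = 2 - 8·cos(t) und Einsetzen von t = -pi/2, finden wir x = 2.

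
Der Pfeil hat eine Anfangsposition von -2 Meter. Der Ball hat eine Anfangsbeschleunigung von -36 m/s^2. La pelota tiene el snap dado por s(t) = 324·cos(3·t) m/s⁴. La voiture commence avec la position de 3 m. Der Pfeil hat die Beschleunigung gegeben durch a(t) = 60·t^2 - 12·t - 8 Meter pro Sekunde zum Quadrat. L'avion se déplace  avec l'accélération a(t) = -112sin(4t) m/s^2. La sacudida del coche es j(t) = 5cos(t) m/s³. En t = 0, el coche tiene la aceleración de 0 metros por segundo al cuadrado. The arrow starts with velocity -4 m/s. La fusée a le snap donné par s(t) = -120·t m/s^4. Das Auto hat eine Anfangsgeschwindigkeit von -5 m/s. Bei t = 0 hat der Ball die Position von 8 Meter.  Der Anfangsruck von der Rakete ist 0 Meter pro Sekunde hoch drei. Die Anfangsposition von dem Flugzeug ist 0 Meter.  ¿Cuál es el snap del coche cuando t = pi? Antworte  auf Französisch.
En partant du jerk j(t) = 5·cos(t), nous prenons 1 dérivée. En prenant d/dt de j(t), nous trouvons s(t) = -5·sin(t). De l'équation du snap s(t) = -5·sin(t), nous substituons t = pi pour obtenir s = 0.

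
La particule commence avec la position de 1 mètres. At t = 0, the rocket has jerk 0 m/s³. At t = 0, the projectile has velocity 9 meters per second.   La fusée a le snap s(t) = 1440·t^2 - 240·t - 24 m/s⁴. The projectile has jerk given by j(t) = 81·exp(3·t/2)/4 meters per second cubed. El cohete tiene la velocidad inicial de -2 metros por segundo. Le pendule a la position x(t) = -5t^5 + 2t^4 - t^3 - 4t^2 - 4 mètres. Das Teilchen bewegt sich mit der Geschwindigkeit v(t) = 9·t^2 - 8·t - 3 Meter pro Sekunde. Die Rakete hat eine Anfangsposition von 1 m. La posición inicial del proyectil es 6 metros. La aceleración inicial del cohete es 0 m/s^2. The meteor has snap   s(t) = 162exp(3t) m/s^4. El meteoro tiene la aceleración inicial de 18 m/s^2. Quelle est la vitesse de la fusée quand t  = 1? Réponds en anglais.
To solve this, we need to take 3 antiderivatives of our snap equation s(t) = 1440·t^2 - 240·t - 24. Taking ∫s(t)dt and applying j(0) = 0, we find j(t) = 24·t·(20·t^2 - 5·t - 1). The integral of jerk is acceleration. Using a(0) = 0, we get a(t) = t^2·(120·t^2 - 40·t - 12). The antiderivative of acceleration is velocity. Using v(0) = -2, we get v(t) = 24·t^5 - 10·t^4 - 4·t^3 - 2. We have velocity v(t) = 24·t^5 - 10·t^4 - 4·t^3 - 2. Substituting t = 1: v(1) = 8.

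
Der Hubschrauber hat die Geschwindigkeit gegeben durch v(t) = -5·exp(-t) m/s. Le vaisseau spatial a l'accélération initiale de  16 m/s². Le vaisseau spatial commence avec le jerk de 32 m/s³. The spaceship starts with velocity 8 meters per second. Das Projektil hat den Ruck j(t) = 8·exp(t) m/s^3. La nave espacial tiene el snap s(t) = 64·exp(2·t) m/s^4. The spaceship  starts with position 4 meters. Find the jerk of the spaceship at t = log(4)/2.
To find the answer, we compute 1 integral of s(t) = 64·exp(2·t). Integrating snap and using the initial condition j(0) = 32, we get j(t) = 32·exp(2·t). Using j(t) = 32·exp(2·t) and substituting t = log(4)/2, we find j = 128.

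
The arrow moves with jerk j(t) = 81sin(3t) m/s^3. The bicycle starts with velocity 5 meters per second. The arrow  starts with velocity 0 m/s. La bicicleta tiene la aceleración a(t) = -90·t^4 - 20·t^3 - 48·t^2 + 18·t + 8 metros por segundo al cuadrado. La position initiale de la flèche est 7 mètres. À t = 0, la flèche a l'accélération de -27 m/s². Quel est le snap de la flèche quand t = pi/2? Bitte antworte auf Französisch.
Nous devons dériver notre équation du jerk j(t) = 81·sin(3·t) 1 fois. En dérivant le jerk, nous obtenons le snap: s(t) = 243·cos(3·t). Nous avons le snap s(t) = 243·cos(3·t). En substituant t = pi/2: s(pi/2) = 0.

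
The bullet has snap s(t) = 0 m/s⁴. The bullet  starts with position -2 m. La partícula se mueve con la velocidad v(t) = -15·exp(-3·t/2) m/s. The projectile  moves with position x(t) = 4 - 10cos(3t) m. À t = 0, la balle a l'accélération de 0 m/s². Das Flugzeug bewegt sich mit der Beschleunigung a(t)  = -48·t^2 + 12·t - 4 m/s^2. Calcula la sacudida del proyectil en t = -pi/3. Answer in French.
En partant de la position x(t) = 4 - 10·cos(3·t), nous prenons 3 dérivées. En dérivant la position, nous obtenons la vitesse: v(t) = 30·sin(3·t). En dérivant la vitesse, nous obtenons l'accélération: a(t) = 90·cos(3·t). En dérivant l'accélération, nous obtenons le jerk: j(t) = -270·sin(3·t). Nous avons le jerk j(t) = -270·sin(3·t). En substituant t = -pi/3: j(-pi/3) = 0.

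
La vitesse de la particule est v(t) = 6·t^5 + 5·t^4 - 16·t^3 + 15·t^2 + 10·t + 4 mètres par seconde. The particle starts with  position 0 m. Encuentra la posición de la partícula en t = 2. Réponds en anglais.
To find the answer, we compute 1 antiderivative of v(t) = 6·t^5 + 5·t^4 - 16·t^3 + 15·t^2 + 10·t + 4. Taking ∫v(t)dt and applying x(0) = 0, we find x(t) = t^6 + t^5 - 4·t^4 + 5·t^3 + 5·t^2 + 4·t. Using x(t) = t^6 + t^5 - 4·t^4 + 5·t^3 + 5·t^2 + 4·t and substituting t = 2, we find x = 100.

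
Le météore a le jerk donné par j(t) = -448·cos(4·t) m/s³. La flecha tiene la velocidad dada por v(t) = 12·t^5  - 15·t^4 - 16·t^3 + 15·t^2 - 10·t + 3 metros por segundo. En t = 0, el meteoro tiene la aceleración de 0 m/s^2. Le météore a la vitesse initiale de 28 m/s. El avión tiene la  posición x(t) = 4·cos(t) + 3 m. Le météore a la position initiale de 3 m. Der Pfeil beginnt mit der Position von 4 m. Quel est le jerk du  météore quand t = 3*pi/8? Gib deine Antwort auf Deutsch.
Aus der Gleichung für den Ruck j(t) = -448·cos(4·t), setzen wir t = 3*pi/8 ein und erhalten j = 0.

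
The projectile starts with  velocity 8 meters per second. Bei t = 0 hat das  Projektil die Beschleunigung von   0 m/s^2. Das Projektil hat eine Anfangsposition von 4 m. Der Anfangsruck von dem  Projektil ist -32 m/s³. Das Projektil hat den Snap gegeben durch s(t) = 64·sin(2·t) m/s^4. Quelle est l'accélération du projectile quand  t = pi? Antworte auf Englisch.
To find the answer, we compute 2 integrals of s(t) = 64·sin(2·t). The antiderivative of snap, with j(0) = -32, gives jerk: j(t) = -32·cos(2·t). The integral of jerk, with a(0) = 0, gives acceleration: a(t) = -16·sin(2·t). From the given acceleration equation a(t) = -16·sin(2·t), we substitute t = pi to get a = 0.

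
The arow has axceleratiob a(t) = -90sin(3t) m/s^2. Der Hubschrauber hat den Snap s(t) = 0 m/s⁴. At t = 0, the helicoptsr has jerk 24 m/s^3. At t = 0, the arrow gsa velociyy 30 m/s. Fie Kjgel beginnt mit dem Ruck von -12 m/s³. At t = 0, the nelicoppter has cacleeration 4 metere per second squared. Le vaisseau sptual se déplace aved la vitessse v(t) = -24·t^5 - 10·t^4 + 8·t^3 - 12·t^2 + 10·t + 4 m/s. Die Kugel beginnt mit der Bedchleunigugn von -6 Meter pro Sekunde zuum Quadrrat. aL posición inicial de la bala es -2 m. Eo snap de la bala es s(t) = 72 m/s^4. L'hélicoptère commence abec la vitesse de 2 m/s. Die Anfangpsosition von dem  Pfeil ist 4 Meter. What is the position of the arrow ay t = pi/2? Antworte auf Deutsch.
Um dies zu lösen, müssen wir 2 Integrale unserer Gleichung für die Beschleunigung a(t) = -90·sin(3·t) finden. Durch Integration von der Beschleunigung und Verwendung der Anfangsbedingung v(0) = 30, erhalten wir v(t) = 30·cos(3·t). Das Integral von der Geschwindigkeit ist die Position. Mit x(0) = 4 erhalten wir x(t) = 10·sin(3·t) + 4. Wir haben die Position x(t) = 10·sin(3·t) + 4. Durch Einsetzen von t = pi/2: x(pi/2) = -6.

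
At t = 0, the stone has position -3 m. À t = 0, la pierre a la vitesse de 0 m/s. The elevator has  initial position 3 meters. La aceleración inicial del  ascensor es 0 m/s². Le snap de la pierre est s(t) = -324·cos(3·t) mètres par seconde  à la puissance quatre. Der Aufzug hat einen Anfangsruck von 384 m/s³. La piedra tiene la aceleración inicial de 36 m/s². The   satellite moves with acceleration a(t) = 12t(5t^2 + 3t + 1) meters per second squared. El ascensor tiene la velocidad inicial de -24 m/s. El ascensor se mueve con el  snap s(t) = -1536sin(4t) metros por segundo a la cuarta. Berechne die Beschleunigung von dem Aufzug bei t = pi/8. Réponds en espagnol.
Para resolver esto, necesitamos tomar 2 integrales de nuestra ecuación del snap s(t) = -1536·sin(4·t). La integral del snap, con j(0) = 384, da la sacudida: j(t) = 384·cos(4·t). Tomando ∫j(t)dt y aplicando a(0) = 0, encontramos a(t) = 96·sin(4·t). Tenemos la aceleración a(t) = 96·sin(4·t). Sustituyendo t = pi/8: a(pi/8) = 96.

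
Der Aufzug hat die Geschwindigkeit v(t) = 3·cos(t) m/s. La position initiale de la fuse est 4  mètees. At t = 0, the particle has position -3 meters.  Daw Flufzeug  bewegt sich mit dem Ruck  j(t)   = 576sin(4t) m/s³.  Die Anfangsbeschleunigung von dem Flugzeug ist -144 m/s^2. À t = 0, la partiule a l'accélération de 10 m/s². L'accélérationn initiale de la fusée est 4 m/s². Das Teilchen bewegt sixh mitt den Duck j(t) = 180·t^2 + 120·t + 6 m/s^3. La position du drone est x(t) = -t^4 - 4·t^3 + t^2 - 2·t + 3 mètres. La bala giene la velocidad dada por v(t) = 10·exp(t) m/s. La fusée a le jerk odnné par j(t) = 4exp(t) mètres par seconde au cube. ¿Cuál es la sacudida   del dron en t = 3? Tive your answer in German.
Wir müssen unsere Gleichung für die Position x(t) = -t^4 - 4·t^3 + t^2 - 2·t + 3 3-mal ableiten. Die Ableitung von der Position ergibt die Geschwindigkeit: v(t) = -4·t^3 - 12·t^2 + 2·t - 2. Durch Ableiten von der Geschwindigkeit erhalten wir die Beschleunigung: a(t) = -12·t^2 - 24·t + 2. Durch Ableiten von der Beschleunigung erhalten wir den Ruck: j(t) = -24·t - 24. Aus der Gleichung für den Ruck j(t) = -24·t - 24, setzen wir t = 3 ein und erhalten j = -96.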